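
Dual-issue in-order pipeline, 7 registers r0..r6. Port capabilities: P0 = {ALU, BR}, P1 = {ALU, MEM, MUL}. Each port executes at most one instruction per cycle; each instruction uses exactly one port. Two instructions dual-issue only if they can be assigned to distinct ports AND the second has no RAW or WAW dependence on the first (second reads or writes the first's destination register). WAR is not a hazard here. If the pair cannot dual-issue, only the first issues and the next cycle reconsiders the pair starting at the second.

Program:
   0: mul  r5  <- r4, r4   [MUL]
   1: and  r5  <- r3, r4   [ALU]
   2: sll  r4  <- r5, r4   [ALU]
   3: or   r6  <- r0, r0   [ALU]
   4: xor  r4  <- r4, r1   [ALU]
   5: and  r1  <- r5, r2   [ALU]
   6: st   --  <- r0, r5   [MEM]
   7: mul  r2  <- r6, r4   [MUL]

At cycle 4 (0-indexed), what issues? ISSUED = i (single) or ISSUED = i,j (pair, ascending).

c0: i0 mul  WAW r5
c1: i1 and  RAW r5
c2: i2,i3 sll or  dual
c3: i4,i5 xor and  dual
c4: i6 st  no-port MEM/MUL
c5: i7 mul  tail

ISSUED = 6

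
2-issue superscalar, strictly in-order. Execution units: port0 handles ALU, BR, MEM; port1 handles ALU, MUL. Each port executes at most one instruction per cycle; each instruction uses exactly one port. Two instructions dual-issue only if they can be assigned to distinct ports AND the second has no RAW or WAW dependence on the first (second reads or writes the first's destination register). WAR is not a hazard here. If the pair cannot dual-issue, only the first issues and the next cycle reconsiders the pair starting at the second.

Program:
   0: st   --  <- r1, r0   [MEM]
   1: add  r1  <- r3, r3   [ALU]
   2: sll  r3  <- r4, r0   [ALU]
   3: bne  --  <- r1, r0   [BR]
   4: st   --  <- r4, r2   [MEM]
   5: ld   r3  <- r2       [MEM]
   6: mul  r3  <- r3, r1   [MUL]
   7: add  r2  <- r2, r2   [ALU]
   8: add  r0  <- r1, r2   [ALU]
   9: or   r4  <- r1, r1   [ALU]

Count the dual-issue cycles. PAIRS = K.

#0 head=0: st.MEM add.ALU i0&i1 pair
#1 head=2: sll.ALU bne.BR i2&i3 pair
#2 head=4: st.MEM i4 no-port MEM/MEM
#3 head=5: ld.MEM i5 RAW+WAW r3
#4 head=6: mul.MUL add.ALU i6&i7 pair
#5 head=8: add.ALU or.ALU i8&i9 pair

PAIRS = 4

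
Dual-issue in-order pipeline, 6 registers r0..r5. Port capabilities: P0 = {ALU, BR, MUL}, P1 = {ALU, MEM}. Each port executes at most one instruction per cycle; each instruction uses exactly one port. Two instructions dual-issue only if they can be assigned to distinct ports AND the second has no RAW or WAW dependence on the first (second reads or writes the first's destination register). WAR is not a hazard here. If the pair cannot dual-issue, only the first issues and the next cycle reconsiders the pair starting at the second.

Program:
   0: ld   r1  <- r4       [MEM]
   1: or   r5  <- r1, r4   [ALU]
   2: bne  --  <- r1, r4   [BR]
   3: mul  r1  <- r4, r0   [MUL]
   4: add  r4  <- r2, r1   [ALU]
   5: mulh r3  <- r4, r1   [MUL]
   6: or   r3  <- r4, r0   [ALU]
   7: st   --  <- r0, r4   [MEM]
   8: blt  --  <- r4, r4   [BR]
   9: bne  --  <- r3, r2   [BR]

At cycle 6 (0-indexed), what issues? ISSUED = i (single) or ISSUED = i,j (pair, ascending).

  cy0 -> i0 (ld) RAW r1
  cy1 -> i1/i2 (or;bne) dual
  cy2 -> i3 (mul) RAW r1
  cy3 -> i4 (add) RAW r4
  cy4 -> i5 (mulh) WAW r3
  cy5 -> i6/i7 (or;st) dual
  cy6 -> i8 (blt) no-port BR/BR
  cy7 -> i9 (bne) tail

ISSUED = 8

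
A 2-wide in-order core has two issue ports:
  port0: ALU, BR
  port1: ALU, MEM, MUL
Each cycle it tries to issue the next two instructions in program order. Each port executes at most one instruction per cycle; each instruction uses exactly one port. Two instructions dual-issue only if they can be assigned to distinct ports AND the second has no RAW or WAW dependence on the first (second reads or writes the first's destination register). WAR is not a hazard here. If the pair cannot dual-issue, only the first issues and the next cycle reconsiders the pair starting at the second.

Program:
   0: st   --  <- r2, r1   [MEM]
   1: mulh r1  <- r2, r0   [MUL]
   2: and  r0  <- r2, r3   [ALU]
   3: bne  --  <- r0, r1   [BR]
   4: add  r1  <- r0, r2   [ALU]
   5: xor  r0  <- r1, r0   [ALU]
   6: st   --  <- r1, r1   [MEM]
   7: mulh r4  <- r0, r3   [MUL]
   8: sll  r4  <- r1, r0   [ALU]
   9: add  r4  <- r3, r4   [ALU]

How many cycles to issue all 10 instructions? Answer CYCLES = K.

  cy0 -> i0 (st.MEM) no-port MEM/MUL
  cy1 -> i1,i2 (mulh.MUL/and.ALU) dual
  cy2 -> i3,i4 (bne.BR/add.ALU) dual
  cy3 -> i5,i6 (xor.ALU/st.MEM) dual
  cy4 -> i7 (mulh.MUL) WAW r4
  cy5 -> i8 (sll.ALU) RAW+WAW r4
  cy6 -> i9 (add.ALU) tail

CYCLES = 7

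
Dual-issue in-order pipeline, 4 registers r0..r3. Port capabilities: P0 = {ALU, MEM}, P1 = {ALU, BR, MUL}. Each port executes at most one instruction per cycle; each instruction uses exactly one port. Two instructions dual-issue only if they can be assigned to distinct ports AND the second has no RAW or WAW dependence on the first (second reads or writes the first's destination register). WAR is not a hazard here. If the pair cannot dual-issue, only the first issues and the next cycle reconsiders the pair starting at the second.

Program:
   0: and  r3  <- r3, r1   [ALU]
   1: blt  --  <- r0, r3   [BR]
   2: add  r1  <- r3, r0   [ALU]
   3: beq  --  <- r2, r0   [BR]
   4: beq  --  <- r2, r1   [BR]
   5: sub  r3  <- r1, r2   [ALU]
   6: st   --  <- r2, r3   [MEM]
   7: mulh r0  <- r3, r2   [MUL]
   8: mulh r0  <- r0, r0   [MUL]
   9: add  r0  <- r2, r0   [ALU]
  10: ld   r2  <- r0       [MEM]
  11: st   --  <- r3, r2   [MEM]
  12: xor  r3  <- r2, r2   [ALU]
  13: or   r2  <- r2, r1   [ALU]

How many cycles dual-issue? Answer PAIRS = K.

[0] i0  and.ALU  -- RAW r3
[1] i1,i2  blt.BR/add.ALU  -- 2-wide
[2] i3  beq.BR  -- no-port BR/BR
[3] i4,i5  beq.BR/sub.ALU  -- 2-wide
[4] i6,i7  st.MEM/mulh.MUL  -- 2-wide
[5] i8  mulh.MUL  -- RAW+WAW r0
[6] i9  add.ALU  -- RAW r0
[7] i10  ld.MEM  -- no-port MEM/MEM
[8] i11,i12  st.MEM/xor.ALU  -- 2-wide
[9] i13  or.ALU  -- tail

PAIRS = 4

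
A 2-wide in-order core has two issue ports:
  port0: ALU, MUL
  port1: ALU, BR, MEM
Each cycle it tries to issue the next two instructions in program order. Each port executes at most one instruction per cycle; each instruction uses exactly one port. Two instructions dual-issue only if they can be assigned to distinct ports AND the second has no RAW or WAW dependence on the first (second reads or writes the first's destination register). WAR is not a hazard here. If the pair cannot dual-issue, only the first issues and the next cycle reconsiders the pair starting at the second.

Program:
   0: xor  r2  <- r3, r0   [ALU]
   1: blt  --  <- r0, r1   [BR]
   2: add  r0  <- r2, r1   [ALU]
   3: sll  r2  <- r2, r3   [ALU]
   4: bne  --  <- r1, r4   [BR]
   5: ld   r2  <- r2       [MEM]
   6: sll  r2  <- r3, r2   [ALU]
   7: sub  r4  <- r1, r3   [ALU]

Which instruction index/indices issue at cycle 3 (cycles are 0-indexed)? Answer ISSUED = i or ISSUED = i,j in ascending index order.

ISSUED = 5

  cy0 -> i0/i1 (xor.ALU+blt.BR) dual
  cy1 -> i2/i3 (add.ALU+sll.ALU) dual
  cy2 -> i4 (bne.BR) no-port BR/MEM
  cy3 -> i5 (ld.MEM) RAW+WAW r2
  cy4 -> i6/i7 (sll.ALU+sub.ALU) dual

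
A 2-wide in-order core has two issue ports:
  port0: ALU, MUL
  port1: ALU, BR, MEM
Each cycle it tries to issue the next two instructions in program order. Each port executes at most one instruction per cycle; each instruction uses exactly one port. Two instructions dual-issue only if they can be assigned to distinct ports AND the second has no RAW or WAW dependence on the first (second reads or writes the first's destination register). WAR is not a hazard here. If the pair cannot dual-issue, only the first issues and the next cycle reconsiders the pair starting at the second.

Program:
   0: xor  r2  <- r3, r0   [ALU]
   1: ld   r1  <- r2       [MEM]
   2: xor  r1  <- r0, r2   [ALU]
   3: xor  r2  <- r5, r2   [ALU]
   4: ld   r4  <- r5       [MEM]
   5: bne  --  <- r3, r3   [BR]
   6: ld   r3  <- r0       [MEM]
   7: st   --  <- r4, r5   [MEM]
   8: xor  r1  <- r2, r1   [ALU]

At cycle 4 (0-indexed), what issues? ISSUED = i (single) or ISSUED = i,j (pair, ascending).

ISSUED = 5

c0: i0 xor.ALU  RAW r2
c1: i1 ld.MEM  WAW r1
c2: i2/i3 xor.ALU xor.ALU  pair
c3: i4 ld.MEM  no-port MEM/BR
c4: i5 bne.BR  no-port BR/MEM
c5: i6 ld.MEM  no-port MEM/MEM
c6: i7/i8 st.MEM xor.ALU  pair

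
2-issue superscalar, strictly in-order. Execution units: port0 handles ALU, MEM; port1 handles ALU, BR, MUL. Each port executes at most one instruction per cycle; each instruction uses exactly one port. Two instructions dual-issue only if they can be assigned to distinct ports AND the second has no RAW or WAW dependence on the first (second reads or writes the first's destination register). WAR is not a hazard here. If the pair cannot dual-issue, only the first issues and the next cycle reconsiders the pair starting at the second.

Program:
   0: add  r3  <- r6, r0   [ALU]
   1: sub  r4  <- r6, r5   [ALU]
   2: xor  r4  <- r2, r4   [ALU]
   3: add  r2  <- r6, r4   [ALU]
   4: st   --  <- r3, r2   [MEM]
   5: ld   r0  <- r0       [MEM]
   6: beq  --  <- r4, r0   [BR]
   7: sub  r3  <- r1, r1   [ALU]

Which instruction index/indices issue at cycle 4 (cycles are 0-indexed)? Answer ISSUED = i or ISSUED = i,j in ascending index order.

ISSUED = 5

#0 head=0: add.ALU+sub.ALU i0&i1 pair
#1 head=2: xor.ALU i2 RAW r4
#2 head=3: add.ALU i3 RAW r2
#3 head=4: st.MEM i4 no-port MEM/MEM
#4 head=5: ld.MEM i5 RAW r0
#5 head=6: beq.BR+sub.ALU i6&i7 pair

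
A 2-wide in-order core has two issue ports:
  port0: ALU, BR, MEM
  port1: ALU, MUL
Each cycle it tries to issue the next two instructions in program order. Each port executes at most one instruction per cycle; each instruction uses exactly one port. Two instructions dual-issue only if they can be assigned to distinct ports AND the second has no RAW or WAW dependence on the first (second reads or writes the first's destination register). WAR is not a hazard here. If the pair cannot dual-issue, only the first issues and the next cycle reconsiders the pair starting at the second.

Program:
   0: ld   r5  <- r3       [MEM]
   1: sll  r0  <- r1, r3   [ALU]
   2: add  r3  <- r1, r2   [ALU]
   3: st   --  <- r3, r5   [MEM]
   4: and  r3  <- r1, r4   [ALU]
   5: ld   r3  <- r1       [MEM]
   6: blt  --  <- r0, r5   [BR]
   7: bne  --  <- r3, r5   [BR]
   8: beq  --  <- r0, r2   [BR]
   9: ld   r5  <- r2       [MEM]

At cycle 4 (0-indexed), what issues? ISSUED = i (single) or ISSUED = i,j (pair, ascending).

  cy0 -> i0+i1 (ld/sll) 2-wide
  cy1 -> i2 (add) RAW r3
  cy2 -> i3+i4 (st/and) 2-wide
  cy3 -> i5 (ld) no-port MEM/BR
  cy4 -> i6 (blt) no-port BR/BR
  cy5 -> i7 (bne) no-port BR/BR
  cy6 -> i8 (beq) no-port BR/MEM
  cy7 -> i9 (ld) tail

ISSUED = 6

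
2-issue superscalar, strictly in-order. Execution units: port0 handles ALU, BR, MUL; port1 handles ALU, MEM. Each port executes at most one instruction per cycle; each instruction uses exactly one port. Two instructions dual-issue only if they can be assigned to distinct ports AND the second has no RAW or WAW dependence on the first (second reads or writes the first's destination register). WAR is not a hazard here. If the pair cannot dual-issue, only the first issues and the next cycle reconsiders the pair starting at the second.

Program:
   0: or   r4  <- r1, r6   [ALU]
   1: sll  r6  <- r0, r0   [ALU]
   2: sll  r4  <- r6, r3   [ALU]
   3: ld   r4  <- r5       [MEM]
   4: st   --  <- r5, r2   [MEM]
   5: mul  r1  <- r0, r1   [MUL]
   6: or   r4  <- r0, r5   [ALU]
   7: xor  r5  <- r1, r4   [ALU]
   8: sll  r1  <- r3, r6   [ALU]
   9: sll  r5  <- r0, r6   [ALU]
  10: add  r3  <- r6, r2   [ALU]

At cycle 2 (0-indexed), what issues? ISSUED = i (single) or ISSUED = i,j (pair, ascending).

0. or/sll @i0+i1  | dual
1. sll @i2  | WAW r4
2. ld @i3  | no-port MEM/MEM
3. st/mul @i4+i5  | dual
4. or @i6  | RAW r4
5. xor/sll @i7+i8  | dual
6. sll/add @i9+i10  | dual

ISSUED = 3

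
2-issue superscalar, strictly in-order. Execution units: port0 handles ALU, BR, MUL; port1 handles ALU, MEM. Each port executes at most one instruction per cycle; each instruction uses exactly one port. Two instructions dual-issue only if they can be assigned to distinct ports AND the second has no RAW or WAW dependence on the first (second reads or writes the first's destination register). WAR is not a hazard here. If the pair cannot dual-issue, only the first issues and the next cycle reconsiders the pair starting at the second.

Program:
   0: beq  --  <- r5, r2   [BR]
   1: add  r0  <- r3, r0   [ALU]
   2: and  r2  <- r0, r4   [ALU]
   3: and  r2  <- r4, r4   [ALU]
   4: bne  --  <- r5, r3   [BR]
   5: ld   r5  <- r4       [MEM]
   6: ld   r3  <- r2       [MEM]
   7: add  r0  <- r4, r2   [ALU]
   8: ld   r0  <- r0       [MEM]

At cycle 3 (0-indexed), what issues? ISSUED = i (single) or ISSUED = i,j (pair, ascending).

ISSUED = 5

0. beq.BR add.ALU @i0+i1  | pair
1. and.ALU @i2  | WAW r2
2. and.ALU bne.BR @i3+i4  | pair
3. ld.MEM @i5  | no-port MEM/MEM
4. ld.MEM add.ALU @i6+i7  | pair
5. ld.MEM @i8  | tail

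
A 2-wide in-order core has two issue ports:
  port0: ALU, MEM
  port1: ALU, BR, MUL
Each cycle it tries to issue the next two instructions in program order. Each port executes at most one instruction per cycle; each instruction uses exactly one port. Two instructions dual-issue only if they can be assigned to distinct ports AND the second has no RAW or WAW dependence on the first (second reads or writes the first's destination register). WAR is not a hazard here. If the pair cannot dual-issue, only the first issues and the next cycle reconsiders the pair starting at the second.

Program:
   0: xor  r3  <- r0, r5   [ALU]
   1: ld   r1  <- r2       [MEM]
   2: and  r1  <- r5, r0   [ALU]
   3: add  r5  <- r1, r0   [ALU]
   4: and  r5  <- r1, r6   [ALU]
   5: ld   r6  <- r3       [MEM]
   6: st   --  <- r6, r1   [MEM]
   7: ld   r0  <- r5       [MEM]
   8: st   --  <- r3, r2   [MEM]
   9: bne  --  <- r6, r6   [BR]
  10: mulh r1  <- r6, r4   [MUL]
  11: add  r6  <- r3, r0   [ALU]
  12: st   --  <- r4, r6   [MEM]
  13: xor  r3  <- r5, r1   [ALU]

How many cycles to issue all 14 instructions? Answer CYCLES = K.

t=0 i0/i1:xor/ld ; dual
t=1 i2:and ; RAW r1
t=2 i3:add ; WAW r5
t=3 i4/i5:and/ld ; dual
t=4 i6:st ; no-port MEM/MEM
t=5 i7:ld ; no-port MEM/MEM
t=6 i8/i9:st/bne ; dual
t=7 i10/i11:mulh/add ; dual
t=8 i12/i13:st/xor ; dual

CYCLES = 9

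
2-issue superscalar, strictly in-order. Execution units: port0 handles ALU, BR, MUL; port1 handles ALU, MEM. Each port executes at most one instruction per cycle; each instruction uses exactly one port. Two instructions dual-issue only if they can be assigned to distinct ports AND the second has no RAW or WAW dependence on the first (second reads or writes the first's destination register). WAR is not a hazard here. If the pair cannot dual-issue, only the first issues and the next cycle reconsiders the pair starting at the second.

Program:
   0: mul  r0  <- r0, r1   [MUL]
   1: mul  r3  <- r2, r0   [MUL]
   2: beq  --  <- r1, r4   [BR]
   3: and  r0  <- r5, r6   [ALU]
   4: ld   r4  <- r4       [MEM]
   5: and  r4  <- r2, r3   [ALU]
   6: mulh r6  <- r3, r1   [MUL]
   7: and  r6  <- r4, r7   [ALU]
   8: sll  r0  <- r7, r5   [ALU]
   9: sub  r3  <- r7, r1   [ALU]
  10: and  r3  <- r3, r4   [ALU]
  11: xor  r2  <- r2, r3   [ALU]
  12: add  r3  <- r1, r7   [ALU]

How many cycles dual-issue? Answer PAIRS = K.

PAIRS = 4

c0: i0 mul.MUL  no-port MUL/MUL
c1: i1 mul.MUL  no-port MUL/BR
c2: i2/i3 beq.BR+and.ALU  dual
c3: i4 ld.MEM  WAW r4
c4: i5/i6 and.ALU+mulh.MUL  dual
c5: i7/i8 and.ALU+sll.ALU  dual
c6: i9 sub.ALU  RAW+WAW r3
c7: i10 and.ALU  RAW r3
c8: i11/i12 xor.ALU+add.ALU  dual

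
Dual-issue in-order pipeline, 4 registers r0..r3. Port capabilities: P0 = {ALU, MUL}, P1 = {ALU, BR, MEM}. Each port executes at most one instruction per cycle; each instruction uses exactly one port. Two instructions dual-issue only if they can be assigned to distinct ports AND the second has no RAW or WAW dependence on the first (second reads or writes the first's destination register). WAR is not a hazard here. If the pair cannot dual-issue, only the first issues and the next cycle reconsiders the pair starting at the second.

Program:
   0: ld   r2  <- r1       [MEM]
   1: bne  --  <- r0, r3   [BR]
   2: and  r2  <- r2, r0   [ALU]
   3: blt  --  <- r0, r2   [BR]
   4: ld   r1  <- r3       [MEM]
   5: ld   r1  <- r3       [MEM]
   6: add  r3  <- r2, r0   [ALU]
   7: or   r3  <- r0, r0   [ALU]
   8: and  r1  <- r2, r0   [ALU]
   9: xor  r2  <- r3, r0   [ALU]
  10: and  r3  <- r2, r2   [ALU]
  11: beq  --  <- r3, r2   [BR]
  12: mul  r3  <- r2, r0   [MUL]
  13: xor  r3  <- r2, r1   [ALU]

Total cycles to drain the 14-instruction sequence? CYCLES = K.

c0: i0 ld  no-port MEM/BR
c1: i1&i2 bne;and  pair
c2: i3 blt  no-port BR/MEM
c3: i4 ld  no-port MEM/MEM
c4: i5&i6 ld;add  pair
c5: i7&i8 or;and  pair
c6: i9 xor  RAW r2
c7: i10 and  RAW r3
c8: i11&i12 beq;mul  pair
c9: i13 xor  tail

CYCLES = 10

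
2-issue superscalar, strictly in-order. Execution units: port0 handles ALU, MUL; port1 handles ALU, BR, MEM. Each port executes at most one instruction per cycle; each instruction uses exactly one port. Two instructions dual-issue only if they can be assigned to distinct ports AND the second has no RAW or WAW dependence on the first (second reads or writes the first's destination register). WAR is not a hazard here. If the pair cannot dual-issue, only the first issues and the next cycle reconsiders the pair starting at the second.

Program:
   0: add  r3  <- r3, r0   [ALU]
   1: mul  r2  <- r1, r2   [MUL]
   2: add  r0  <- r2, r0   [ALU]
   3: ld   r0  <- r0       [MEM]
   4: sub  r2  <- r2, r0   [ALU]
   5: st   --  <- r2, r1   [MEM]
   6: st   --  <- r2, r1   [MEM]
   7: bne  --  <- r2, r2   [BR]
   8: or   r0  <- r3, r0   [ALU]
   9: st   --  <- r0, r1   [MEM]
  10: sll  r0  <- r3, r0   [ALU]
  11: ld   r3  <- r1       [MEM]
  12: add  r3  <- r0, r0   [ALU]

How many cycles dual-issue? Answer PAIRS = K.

c0: i0&i1 add/mul  pair
c1: i2 add  RAW+WAW r0
c2: i3 ld  RAW r0
c3: i4 sub  RAW r2
c4: i5 st  no-port MEM/MEM
c5: i6 st  no-port MEM/BR
c6: i7&i8 bne/or  pair
c7: i9&i10 st/sll  pair
c8: i11 ld  WAW r3
c9: i12 add  tail

PAIRS = 3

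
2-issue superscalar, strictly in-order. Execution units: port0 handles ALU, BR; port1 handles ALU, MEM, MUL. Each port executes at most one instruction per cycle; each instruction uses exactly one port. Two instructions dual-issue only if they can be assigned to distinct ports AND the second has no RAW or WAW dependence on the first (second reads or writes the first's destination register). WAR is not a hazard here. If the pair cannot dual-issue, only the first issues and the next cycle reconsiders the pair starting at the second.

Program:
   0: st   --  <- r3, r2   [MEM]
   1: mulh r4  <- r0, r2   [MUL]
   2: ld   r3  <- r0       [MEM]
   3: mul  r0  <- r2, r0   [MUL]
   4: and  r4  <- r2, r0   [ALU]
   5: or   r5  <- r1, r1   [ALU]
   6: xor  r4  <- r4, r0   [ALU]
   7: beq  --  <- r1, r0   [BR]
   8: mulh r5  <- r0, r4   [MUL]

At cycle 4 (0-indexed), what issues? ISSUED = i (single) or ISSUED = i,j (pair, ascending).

#0 head=0: st i0 no-port MEM/MUL
#1 head=1: mulh i1 no-port MUL/MEM
#2 head=2: ld i2 no-port MEM/MUL
#3 head=3: mul i3 RAW r0
#4 head=4: and+or i4&i5 2-wide
#5 head=6: xor+beq i6&i7 2-wide
#6 head=8: mulh i8 tail

ISSUED = 4,5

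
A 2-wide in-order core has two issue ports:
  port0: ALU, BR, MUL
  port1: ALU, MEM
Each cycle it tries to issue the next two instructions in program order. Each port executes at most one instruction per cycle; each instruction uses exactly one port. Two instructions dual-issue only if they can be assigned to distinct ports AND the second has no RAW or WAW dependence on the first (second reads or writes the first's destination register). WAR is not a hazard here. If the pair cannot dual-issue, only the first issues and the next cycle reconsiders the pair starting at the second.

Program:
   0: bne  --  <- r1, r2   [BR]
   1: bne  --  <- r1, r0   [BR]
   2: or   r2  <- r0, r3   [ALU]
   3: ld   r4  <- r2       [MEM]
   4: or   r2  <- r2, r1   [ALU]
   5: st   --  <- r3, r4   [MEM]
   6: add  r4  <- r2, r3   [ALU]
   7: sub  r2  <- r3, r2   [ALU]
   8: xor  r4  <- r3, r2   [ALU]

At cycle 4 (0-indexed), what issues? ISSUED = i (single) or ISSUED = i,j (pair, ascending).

c0: i0 bne.BR  no-port BR/BR
c1: i1,i2 bne.BR or.ALU  pair
c2: i3,i4 ld.MEM or.ALU  pair
c3: i5,i6 st.MEM add.ALU  pair
c4: i7 sub.ALU  RAW r2
c5: i8 xor.ALU  tail

ISSUED = 7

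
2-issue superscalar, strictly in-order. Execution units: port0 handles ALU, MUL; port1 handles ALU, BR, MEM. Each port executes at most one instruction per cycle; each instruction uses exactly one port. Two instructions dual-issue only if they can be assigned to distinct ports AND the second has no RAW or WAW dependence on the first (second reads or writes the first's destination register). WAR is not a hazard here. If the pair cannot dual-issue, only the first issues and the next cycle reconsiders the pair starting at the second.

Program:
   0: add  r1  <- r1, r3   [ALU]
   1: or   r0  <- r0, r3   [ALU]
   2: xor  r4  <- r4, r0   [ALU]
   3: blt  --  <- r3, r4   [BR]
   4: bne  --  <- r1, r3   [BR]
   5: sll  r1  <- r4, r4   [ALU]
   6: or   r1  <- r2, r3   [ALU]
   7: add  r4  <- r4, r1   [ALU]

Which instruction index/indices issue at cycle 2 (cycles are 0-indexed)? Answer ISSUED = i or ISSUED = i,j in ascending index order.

ISSUED = 3

  cy0 -> i0/i1 (add.ALU/or.ALU) pair
  cy1 -> i2 (xor.ALU) RAW r4
  cy2 -> i3 (blt.BR) no-port BR/BR
  cy3 -> i4/i5 (bne.BR/sll.ALU) pair
  cy4 -> i6 (or.ALU) RAW r1
  cy5 -> i7 (add.ALU) tail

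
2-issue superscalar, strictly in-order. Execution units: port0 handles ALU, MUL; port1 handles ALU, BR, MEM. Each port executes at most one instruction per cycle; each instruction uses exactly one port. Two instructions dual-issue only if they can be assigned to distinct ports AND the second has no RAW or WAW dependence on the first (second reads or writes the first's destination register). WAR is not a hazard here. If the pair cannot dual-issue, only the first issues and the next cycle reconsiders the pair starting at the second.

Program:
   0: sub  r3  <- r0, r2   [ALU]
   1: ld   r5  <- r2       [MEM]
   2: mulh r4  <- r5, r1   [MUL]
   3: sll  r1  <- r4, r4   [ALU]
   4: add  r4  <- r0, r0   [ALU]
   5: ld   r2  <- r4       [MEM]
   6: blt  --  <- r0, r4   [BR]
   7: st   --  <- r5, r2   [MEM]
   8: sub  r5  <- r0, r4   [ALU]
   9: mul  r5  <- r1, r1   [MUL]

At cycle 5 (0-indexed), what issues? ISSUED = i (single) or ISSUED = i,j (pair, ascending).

ISSUED = 7,8

#0 head=0: sub.ALU ld.MEM i0,i1 dual
#1 head=2: mulh.MUL i2 RAW r4
#2 head=3: sll.ALU add.ALU i3,i4 dual
#3 head=5: ld.MEM i5 no-port MEM/BR
#4 head=6: blt.BR i6 no-port BR/MEM
#5 head=7: st.MEM sub.ALU i7,i8 dual
#6 head=9: mul.MUL i9 tail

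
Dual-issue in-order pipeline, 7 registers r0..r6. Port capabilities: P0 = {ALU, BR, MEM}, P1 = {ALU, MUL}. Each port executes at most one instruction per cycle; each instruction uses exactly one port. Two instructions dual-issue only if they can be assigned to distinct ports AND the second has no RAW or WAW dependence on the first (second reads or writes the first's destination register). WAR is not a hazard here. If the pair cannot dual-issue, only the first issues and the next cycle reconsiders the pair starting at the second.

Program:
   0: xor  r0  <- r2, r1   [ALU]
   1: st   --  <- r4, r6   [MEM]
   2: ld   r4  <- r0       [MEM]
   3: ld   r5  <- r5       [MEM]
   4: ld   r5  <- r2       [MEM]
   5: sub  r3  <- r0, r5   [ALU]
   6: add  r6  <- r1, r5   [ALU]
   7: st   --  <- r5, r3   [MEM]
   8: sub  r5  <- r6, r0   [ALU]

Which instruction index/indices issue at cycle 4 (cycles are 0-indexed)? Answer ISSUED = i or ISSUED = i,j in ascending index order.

ISSUED = 5,6

t=0 i0&i1:xor.ALU st.MEM ; pair
t=1 i2:ld.MEM ; no-port MEM/MEM
t=2 i3:ld.MEM ; no-port MEM/MEM
t=3 i4:ld.MEM ; RAW r5
t=4 i5&i6:sub.ALU add.ALU ; pair
t=5 i7&i8:st.MEM sub.ALU ; pair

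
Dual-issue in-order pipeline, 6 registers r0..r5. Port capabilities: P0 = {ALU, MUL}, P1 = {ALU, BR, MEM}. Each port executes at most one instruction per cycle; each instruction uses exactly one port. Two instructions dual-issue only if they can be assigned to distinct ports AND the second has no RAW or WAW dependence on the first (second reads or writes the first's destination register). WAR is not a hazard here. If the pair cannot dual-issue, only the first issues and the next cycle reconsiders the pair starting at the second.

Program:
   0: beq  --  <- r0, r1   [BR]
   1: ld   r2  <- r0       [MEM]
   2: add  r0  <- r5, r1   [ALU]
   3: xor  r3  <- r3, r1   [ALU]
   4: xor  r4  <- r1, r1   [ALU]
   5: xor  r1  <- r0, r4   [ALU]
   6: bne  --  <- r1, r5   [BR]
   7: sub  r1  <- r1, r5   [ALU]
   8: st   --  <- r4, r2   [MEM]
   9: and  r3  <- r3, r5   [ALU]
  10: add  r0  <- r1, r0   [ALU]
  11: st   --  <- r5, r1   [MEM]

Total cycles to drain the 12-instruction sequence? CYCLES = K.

CYCLES = 7

0. beq @i0  | no-port BR/MEM
1. ld add @i1&i2  | dual
2. xor xor @i3&i4  | dual
3. xor @i5  | RAW r1
4. bne sub @i6&i7  | dual
5. st and @i8&i9  | dual
6. add st @i10&i11  | dual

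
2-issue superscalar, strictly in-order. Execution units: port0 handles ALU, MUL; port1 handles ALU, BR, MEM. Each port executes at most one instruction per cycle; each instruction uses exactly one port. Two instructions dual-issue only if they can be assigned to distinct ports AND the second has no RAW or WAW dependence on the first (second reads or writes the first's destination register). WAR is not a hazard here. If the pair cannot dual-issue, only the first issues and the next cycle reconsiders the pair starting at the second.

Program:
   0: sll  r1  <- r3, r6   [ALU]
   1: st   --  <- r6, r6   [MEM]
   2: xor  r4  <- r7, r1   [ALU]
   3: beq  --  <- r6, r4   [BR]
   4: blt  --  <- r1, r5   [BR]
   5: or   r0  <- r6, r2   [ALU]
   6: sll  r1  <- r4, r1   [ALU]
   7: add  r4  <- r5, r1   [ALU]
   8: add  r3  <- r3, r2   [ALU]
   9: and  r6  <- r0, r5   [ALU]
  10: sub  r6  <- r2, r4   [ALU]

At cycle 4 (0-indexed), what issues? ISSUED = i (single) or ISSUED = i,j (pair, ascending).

ISSUED = 6

[0] i0&i1  sll+st  -- 2-wide
[1] i2  xor  -- RAW r4
[2] i3  beq  -- no-port BR/BR
[3] i4&i5  blt+or  -- 2-wide
[4] i6  sll  -- RAW r1
[5] i7&i8  add+add  -- 2-wide
[6] i9  and  -- WAW r6
[7] i10  sub  -- tail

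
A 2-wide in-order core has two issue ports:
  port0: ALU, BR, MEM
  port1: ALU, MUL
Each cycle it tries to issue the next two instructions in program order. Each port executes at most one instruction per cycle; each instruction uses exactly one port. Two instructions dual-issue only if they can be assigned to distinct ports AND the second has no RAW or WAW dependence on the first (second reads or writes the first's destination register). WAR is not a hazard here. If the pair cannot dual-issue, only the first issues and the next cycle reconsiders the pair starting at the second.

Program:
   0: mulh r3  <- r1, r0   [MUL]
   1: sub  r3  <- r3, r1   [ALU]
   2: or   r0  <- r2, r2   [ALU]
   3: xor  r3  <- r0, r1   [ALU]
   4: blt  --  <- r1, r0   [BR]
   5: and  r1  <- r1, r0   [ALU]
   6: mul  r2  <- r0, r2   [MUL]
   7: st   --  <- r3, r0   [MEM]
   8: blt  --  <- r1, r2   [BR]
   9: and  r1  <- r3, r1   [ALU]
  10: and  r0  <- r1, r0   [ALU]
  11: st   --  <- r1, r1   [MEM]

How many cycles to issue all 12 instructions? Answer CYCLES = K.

CYCLES = 7

0. mulh @i0  | RAW+WAW r3
1. sub+or @i1&i2  | pair
2. xor+blt @i3&i4  | pair
3. and+mul @i5&i6  | pair
4. st @i7  | no-port MEM/BR
5. blt+and @i8&i9  | pair
6. and+st @i10&i11  | pair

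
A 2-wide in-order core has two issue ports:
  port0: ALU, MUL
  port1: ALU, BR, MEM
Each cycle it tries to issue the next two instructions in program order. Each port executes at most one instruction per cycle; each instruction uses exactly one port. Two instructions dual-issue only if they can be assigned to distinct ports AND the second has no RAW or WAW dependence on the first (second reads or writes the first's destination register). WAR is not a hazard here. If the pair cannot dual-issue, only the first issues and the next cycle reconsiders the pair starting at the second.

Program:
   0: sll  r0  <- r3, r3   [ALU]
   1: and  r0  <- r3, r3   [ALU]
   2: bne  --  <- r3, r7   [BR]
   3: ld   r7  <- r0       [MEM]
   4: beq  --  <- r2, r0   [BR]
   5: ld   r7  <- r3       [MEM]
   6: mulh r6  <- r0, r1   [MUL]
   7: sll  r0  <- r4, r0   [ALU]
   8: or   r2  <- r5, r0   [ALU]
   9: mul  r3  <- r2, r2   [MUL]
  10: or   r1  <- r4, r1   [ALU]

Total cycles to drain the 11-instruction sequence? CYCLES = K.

t=0 i0:sll.ALU ; WAW r0
t=1 i1,i2:and.ALU bne.BR ; pair
t=2 i3:ld.MEM ; no-port MEM/BR
t=3 i4:beq.BR ; no-port BR/MEM
t=4 i5,i6:ld.MEM mulh.MUL ; pair
t=5 i7:sll.ALU ; RAW r0
t=6 i8:or.ALU ; RAW r2
t=7 i9,i10:mul.MUL or.ALU ; pair

CYCLES = 8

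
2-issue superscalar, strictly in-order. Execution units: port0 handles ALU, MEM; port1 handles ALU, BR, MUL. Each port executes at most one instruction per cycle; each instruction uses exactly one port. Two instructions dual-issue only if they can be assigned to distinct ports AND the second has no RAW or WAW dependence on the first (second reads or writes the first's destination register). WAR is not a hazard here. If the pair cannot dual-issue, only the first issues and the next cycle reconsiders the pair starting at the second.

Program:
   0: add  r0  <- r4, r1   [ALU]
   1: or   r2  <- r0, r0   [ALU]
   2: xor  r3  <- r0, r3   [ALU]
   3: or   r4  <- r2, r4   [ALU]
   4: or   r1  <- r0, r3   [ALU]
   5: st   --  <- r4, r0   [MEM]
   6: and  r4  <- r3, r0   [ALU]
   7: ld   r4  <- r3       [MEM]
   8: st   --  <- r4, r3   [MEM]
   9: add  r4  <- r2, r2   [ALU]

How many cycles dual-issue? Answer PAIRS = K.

PAIRS = 4

c0: i0 add.ALU  RAW r0
c1: i1&i2 or.ALU xor.ALU  2-wide
c2: i3&i4 or.ALU or.ALU  2-wide
c3: i5&i6 st.MEM and.ALU  2-wide
c4: i7 ld.MEM  no-port MEM/MEM
c5: i8&i9 st.MEM add.ALU  2-wide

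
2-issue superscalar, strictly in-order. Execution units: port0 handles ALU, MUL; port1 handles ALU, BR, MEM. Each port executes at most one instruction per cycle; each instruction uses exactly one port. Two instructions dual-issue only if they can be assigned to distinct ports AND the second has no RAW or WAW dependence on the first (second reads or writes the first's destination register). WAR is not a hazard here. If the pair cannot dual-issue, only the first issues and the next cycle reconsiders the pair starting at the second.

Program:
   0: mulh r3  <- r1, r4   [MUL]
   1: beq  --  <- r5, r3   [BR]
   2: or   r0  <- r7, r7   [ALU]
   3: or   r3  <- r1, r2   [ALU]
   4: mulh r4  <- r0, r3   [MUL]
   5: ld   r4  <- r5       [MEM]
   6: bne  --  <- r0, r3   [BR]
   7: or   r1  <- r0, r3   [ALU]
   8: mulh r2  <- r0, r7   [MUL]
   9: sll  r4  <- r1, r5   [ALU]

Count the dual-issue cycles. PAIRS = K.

PAIRS = 3

0. mulh @i0  | RAW r3
1. beq;or @i1/i2  | 2-wide
2. or @i3  | RAW r3
3. mulh @i4  | WAW r4
4. ld @i5  | no-port MEM/BR
5. bne;or @i6/i7  | 2-wide
6. mulh;sll @i8/i9  | 2-wide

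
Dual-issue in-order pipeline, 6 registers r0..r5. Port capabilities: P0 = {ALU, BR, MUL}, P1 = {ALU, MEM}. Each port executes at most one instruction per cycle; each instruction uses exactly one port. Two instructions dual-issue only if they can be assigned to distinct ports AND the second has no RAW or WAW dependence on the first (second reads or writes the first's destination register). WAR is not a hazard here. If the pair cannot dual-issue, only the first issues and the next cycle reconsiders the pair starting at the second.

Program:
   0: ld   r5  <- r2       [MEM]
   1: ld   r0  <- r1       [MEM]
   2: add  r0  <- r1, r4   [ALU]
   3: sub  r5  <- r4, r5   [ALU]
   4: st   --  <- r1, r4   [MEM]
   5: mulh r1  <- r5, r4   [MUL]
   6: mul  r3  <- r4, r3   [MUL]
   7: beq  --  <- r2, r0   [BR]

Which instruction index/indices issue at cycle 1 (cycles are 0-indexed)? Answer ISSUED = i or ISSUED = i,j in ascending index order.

ISSUED = 1

  cy0 -> i0 (ld.MEM) no-port MEM/MEM
  cy1 -> i1 (ld.MEM) WAW r0
  cy2 -> i2+i3 (add.ALU+sub.ALU) 2-wide
  cy3 -> i4+i5 (st.MEM+mulh.MUL) 2-wide
  cy4 -> i6 (mul.MUL) no-port MUL/BR
  cy5 -> i7 (beq.BR) tail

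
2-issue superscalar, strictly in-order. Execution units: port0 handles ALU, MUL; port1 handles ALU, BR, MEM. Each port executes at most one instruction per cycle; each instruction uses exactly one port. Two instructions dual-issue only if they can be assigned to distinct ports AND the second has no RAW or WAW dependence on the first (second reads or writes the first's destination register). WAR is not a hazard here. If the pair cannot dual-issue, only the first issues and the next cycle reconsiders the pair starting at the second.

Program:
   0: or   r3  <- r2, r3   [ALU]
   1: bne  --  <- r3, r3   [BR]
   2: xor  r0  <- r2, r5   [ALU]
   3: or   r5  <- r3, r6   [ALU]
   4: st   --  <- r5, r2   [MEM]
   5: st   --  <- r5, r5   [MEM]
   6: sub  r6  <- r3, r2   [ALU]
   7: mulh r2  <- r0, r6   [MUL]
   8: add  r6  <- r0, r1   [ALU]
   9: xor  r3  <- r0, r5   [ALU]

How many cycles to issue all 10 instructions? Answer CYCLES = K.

CYCLES = 7

t=0 i0:or ; RAW r3
t=1 i1&i2:bne/xor ; dual
t=2 i3:or ; RAW r5
t=3 i4:st ; no-port MEM/MEM
t=4 i5&i6:st/sub ; dual
t=5 i7&i8:mulh/add ; dual
t=6 i9:xor ; tail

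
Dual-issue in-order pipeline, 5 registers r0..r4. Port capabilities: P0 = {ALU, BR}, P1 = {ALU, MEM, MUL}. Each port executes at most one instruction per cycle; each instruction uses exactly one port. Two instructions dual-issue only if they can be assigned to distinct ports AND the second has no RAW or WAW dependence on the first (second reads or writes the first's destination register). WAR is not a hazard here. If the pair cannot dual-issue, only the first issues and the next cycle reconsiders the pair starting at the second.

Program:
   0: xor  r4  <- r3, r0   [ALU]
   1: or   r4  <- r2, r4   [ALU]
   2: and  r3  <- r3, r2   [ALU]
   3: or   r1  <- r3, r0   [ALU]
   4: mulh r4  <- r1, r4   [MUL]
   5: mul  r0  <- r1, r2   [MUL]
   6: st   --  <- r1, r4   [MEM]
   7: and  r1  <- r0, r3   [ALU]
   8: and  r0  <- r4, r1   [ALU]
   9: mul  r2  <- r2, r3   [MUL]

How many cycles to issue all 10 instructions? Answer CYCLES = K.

#0 head=0: xor.ALU i0 RAW+WAW r4
#1 head=1: or.ALU/and.ALU i1/i2 2-wide
#2 head=3: or.ALU i3 RAW r1
#3 head=4: mulh.MUL i4 no-port MUL/MUL
#4 head=5: mul.MUL i5 no-port MUL/MEM
#5 head=6: st.MEM/and.ALU i6/i7 2-wide
#6 head=8: and.ALU/mul.MUL i8/i9 2-wide

CYCLES = 7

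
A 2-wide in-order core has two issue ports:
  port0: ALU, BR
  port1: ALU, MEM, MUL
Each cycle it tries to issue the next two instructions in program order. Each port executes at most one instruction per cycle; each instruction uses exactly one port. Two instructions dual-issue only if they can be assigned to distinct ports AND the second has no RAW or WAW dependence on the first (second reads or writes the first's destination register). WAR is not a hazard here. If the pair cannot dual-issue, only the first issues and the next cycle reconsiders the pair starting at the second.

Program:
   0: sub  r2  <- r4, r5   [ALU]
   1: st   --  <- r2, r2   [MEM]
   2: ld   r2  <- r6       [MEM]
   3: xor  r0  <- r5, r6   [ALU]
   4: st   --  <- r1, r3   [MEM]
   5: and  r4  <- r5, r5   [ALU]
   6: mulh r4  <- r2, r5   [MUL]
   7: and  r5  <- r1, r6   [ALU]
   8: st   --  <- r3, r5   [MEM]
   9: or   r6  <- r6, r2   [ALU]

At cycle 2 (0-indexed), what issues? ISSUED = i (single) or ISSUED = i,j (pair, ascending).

[0] i0  sub  -- RAW r2
[1] i1  st  -- no-port MEM/MEM
[2] i2,i3  ld xor  -- dual
[3] i4,i5  st and  -- dual
[4] i6,i7  mulh and  -- dual
[5] i8,i9  st or  -- dual

ISSUED = 2,3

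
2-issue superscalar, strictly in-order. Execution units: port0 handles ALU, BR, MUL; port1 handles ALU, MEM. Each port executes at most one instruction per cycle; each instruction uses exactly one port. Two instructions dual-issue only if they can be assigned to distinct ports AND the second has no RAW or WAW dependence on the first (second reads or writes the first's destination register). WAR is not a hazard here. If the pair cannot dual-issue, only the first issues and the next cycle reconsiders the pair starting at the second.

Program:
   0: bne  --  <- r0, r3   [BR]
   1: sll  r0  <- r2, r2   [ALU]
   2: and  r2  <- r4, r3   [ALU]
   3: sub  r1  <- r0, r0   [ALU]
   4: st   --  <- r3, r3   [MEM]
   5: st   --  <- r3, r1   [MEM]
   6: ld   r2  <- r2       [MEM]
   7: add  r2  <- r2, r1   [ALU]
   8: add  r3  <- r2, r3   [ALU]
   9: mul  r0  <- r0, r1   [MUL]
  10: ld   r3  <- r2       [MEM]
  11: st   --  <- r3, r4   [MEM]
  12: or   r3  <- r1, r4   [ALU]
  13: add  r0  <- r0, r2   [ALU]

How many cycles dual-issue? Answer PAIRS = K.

#0 head=0: bne+sll i0,i1 pair
#1 head=2: and+sub i2,i3 pair
#2 head=4: st i4 no-port MEM/MEM
#3 head=5: st i5 no-port MEM/MEM
#4 head=6: ld i6 RAW+WAW r2
#5 head=7: add i7 RAW r2
#6 head=8: add+mul i8,i9 pair
#7 head=10: ld i10 no-port MEM/MEM
#8 head=11: st+or i11,i12 pair
#9 head=13: add i13 tail

PAIRS = 4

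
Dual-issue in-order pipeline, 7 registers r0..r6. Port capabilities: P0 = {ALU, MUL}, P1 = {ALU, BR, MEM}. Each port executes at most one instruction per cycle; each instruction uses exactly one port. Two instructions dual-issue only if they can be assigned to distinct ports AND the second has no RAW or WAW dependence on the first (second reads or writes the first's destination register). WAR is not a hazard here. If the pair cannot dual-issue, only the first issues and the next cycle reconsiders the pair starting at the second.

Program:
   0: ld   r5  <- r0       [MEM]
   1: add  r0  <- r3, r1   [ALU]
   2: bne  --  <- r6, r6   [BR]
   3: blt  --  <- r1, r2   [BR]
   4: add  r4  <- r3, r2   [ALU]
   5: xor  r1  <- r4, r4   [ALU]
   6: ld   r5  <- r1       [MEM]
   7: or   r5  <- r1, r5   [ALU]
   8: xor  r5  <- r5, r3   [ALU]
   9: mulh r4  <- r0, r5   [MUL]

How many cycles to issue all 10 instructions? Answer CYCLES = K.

[0] i0,i1  ld+add  -- pair
[1] i2  bne  -- no-port BR/BR
[2] i3,i4  blt+add  -- pair
[3] i5  xor  -- RAW r1
[4] i6  ld  -- RAW+WAW r5
[5] i7  or  -- RAW+WAW r5
[6] i8  xor  -- RAW r5
[7] i9  mulh  -- tail

CYCLES = 8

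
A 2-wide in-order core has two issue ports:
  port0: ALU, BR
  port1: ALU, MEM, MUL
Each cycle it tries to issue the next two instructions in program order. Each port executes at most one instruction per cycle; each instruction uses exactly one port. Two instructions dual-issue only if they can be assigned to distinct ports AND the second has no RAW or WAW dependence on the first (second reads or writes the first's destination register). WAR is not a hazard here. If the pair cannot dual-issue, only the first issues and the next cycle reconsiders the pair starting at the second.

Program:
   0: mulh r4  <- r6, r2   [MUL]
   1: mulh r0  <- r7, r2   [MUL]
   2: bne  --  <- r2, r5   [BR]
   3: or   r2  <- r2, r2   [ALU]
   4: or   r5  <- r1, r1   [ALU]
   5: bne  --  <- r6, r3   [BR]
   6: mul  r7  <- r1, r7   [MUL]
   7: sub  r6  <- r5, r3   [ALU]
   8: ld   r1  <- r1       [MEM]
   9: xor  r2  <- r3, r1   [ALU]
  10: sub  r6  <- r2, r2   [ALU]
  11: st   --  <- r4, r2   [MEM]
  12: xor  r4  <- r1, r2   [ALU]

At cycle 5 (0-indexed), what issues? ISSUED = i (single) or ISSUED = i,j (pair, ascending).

  cy0 -> i0 (mulh.MUL) no-port MUL/MUL
  cy1 -> i1,i2 (mulh.MUL+bne.BR) pair
  cy2 -> i3,i4 (or.ALU+or.ALU) pair
  cy3 -> i5,i6 (bne.BR+mul.MUL) pair
  cy4 -> i7,i8 (sub.ALU+ld.MEM) pair
  cy5 -> i9 (xor.ALU) RAW r2
  cy6 -> i10,i11 (sub.ALU+st.MEM) pair
  cy7 -> i12 (xor.ALU) tail

ISSUED = 9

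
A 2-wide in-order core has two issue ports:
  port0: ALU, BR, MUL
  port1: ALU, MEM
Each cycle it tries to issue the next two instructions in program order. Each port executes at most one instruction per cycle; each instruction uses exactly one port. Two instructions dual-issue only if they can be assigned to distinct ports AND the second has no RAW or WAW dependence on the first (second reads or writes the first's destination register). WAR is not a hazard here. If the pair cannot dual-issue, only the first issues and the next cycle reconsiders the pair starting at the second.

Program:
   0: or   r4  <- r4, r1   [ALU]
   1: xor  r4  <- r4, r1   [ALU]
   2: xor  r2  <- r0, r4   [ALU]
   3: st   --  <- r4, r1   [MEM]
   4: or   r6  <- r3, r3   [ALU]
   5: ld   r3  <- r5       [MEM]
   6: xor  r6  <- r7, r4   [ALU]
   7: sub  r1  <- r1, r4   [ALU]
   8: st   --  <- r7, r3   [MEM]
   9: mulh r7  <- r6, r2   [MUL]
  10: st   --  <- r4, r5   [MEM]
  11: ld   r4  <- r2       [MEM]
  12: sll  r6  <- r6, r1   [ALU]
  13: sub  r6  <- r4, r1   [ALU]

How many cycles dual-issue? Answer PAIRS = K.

[0] i0  or.ALU  -- RAW+WAW r4
[1] i1  xor.ALU  -- RAW r4
[2] i2+i3  xor.ALU+st.MEM  -- dual
[3] i4+i5  or.ALU+ld.MEM  -- dual
[4] i6+i7  xor.ALU+sub.ALU  -- dual
[5] i8+i9  st.MEM+mulh.MUL  -- dual
[6] i10  st.MEM  -- no-port MEM/MEM
[7] i11+i12  ld.MEM+sll.ALU  -- dual
[8] i13  sub.ALU  -- tail

PAIRS = 5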